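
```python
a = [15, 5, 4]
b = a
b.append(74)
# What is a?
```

After line 1: a = [15, 5, 4]
After line 2 (b = a is an alias, same object): a = [15, 5, 4], b = [15, 5, 4]
After line 3 (b.append mutates the shared list): a = [15, 5, 4, 74], b = [15, 5, 4, 74]

[15, 5, 4, 74]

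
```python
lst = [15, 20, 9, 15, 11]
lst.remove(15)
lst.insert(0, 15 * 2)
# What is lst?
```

After line 1: lst = [15, 20, 9, 15, 11]
After line 2 (remove first 15): lst = [20, 9, 15, 11]
After line 3 (insert 30 at index 0): lst = [30, 20, 9, 15, 11]

[30, 20, 9, 15, 11]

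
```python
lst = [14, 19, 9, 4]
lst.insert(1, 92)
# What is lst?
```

[14, 92, 19, 9, 4]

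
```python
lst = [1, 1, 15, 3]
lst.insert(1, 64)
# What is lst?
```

[1, 64, 1, 15, 3]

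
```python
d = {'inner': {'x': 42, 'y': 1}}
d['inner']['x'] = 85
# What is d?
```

After line 1: d = {'inner': {'x': 42, 'y': 1}}
After line 2 (inner x overwritten): d = {'inner': {'x': 85, 'y': 1}}

{'inner': {'x': 85, 'y': 1}}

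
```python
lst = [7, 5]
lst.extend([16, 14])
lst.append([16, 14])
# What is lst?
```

After line 1: lst = [7, 5]
After line 2 (extend unpacks [16, 14]): lst = [7, 5, 16, 14]
After line 3 (append adds [16, 14] as single element): lst = [7, 5, 16, 14, [16, 14]]

[7, 5, 16, 14, [16, 14]]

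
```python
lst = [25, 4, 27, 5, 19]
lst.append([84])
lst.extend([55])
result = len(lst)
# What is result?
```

After line 1: lst = [25, 4, 27, 5, 19]
After line 2 (append adds [84] as single element): lst = [25, 4, 27, 5, 19, [84]]
After line 3 (extend unpacks [55], adds 55): lst = [25, 4, 27, 5, 19, [84], 55]
After line 4: result = len(lst) = 7

7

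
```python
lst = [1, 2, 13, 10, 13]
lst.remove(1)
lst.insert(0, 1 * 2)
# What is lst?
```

After line 1: lst = [1, 2, 13, 10, 13]
After line 2 (remove first 1): lst = [2, 13, 10, 13]
After line 3 (insert 2 at index 0): lst = [2, 2, 13, 10, 13]

[2, 2, 13, 10, 13]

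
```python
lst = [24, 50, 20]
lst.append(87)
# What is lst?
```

[24, 50, 20, 87]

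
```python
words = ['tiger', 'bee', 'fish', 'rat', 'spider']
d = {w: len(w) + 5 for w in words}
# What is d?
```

{'tiger': 10, 'bee': 8, 'fish': 9, 'rat': 8, 'spider': 11}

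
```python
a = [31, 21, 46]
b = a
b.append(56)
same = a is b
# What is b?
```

After line 1: a = [31, 21, 46]
After line 2 (b = a is an alias, same object): a = [31, 21, 46], b = [31, 21, 46]
After line 3 (b.append mutates the shared list): a = [31, 21, 46, 56], b = [31, 21, 46, 56]
After line 4 (same = a is b; same object -> True): same = True

[31, 21, 46, 56]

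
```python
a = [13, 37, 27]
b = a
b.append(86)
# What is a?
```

After line 1: a = [13, 37, 27]
After line 2 (b = a is an alias, same object): a = [13, 37, 27], b = [13, 37, 27]
After line 3 (b.append mutates the shared list): a = [13, 37, 27, 86], b = [13, 37, 27, 86]

[13, 37, 27, 86]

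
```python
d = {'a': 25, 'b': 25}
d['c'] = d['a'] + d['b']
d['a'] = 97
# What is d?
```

After line 1: d = {'a': 25, 'b': 25}
After line 2 (d['c'] = 25 + 25): d = {'a': 25, 'b': 25, 'c': 50}
After line 3: d = {'a': 97, 'b': 25, 'c': 50}

{'a': 97, 'b': 25, 'c': 50}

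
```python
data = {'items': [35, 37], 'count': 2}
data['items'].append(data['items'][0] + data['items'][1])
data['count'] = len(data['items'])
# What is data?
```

After line 1: data = {'items': [35, 37], 'count': 2}
After line 2 (append 35 + 37 = 72): data = {'items': [35, 37, 72], 'count': 2}
After line 3 (count = len(items) = 3): data = {'items': [35, 37, 72], 'count': 3}

{'items': [35, 37, 72], 'count': 3}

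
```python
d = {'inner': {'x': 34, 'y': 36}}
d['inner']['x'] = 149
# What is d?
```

After line 1: d = {'inner': {'x': 34, 'y': 36}}
After line 2 (inner x overwritten): d = {'inner': {'x': 149, 'y': 36}}

{'inner': {'x': 149, 'y': 36}}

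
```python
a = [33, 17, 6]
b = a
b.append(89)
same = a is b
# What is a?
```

After line 1: a = [33, 17, 6]
After line 2 (b = a is an alias, same object): a = [33, 17, 6], b = [33, 17, 6]
After line 3 (b.append mutates the shared list): a = [33, 17, 6, 89], b = [33, 17, 6, 89]
After line 4 (same = a is b; same object -> True): same = True

[33, 17, 6, 89]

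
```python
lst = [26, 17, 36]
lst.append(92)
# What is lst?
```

[26, 17, 36, 92]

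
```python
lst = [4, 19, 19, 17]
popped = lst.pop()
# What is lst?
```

[4, 19, 19]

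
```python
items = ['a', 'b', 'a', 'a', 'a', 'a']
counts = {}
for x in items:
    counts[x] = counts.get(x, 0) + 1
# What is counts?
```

Initial: counts = {}, items = ['a', 'b', 'a', 'a', 'a', 'a']
See 'a': counts = {'a': 1}
See 'b': counts = {'a': 1, 'b': 1}
See 'a': counts = {'a': 2, 'b': 1}
See 'a': counts = {'a': 3, 'b': 1}
See 'a': counts = {'a': 4, 'b': 1}
See 'a': counts = {'a': 5, 'b': 1}

{'a': 5, 'b': 1}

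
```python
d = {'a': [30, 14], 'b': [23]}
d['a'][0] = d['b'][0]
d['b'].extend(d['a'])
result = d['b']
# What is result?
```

After line 1: d = {'a': [30, 14], 'b': [23]}
After line 2 (a[0] = b[0] = 23): d = {'a': [23, 14], 'b': [23]}
After line 3 (b.extend(a) appends [23, 14]): d = {'a': [23, 14], 'b': [23, 23, 14]}
After line 4: result = d['b'] = [23, 23, 14]

[23, 23, 14]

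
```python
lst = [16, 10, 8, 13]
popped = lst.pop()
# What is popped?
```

13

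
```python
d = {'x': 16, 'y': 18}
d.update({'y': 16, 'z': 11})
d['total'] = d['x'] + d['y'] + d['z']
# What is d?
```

After line 1: d = {'x': 16, 'y': 18}
After line 2 (y overwritten, z added): d = {'x': 16, 'y': 16, 'z': 11}
After line 3 (total = 16 + 16 + 11 = 43): d = {'x': 16, 'y': 16, 'z': 11, 'total': 43}

{'x': 16, 'y': 16, 'z': 11, 'total': 43}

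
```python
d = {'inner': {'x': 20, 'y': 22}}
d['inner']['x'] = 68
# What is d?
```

After line 1: d = {'inner': {'x': 20, 'y': 22}}
After line 2 (inner x overwritten): d = {'inner': {'x': 68, 'y': 22}}

{'inner': {'x': 68, 'y': 22}}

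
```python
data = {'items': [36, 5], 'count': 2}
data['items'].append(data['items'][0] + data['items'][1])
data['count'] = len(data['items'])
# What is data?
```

After line 1: data = {'items': [36, 5], 'count': 2}
After line 2 (append 36 + 5 = 41): data = {'items': [36, 5, 41], 'count': 2}
After line 3 (count = len(items) = 3): data = {'items': [36, 5, 41], 'count': 3}

{'items': [36, 5, 41], 'count': 3}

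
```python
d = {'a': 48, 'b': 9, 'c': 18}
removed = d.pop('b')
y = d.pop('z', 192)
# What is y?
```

After line 1: d = {'a': 48, 'b': 9, 'c': 18}
After line 2 (pop 'b' returns 9): d = {'a': 48, 'c': 18}, removed = 9
After line 3 (pop 'z' missing, returns default 192): d = {'a': 48, 'c': 18}, y = 192

192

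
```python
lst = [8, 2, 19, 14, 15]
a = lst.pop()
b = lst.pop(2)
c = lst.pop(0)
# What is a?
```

After line 1: lst = [8, 2, 19, 14, 15]
After line 2 (pop() -> a = 15): lst = [8, 2, 19, 14]
After line 3 (pop(2) -> b = 19): lst = [8, 2, 14]
After line 4 (pop(0) -> c = 8): lst = [2, 14]

15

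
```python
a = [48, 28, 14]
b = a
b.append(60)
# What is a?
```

After line 1: a = [48, 28, 14]
After line 2 (b = a is an alias, same object): a = [48, 28, 14], b = [48, 28, 14]
After line 3 (b.append mutates the shared list): a = [48, 28, 14, 60], b = [48, 28, 14, 60]

[48, 28, 14, 60]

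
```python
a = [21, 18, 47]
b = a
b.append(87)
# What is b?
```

After line 1: a = [21, 18, 47]
After line 2 (b = a is an alias, same object): a = [21, 18, 47], b = [21, 18, 47]
After line 3 (b.append mutates the shared list): a = [21, 18, 47, 87], b = [21, 18, 47, 87]

[21, 18, 47, 87]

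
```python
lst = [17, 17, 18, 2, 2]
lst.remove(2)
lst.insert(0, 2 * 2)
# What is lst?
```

After line 1: lst = [17, 17, 18, 2, 2]
After line 2 (remove first 2): lst = [17, 17, 18, 2]
After line 3 (insert 4 at index 0): lst = [4, 17, 17, 18, 2]

[4, 17, 17, 18, 2]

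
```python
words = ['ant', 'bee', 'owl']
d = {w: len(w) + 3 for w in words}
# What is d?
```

{'ant': 6, 'bee': 6, 'owl': 6}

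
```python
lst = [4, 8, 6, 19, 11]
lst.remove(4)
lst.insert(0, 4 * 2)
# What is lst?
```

After line 1: lst = [4, 8, 6, 19, 11]
After line 2 (remove first 4): lst = [8, 6, 19, 11]
After line 3 (insert 8 at index 0): lst = [8, 8, 6, 19, 11]

[8, 8, 6, 19, 11]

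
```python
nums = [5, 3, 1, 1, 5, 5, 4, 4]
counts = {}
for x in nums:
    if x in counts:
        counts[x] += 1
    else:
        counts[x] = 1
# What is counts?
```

Initial: counts = {}, nums = [5, 3, 1, 1, 5, 5, 4, 4]
See 5: counts = {5: 1}
See 3: counts = {5: 1, 3: 1}
See 1: counts = {5: 1, 3: 1, 1: 1}
See 1: counts = {5: 1, 3: 1, 1: 2}
See 5: counts = {5: 2, 3: 1, 1: 2}
See 5: counts = {5: 3, 3: 1, 1: 2}
See 4: counts = {5: 3, 3: 1, 1: 2, 4: 1}
See 4: counts = {5: 3, 3: 1, 1: 2, 4: 2}

{5: 3, 3: 1, 1: 2, 4: 2}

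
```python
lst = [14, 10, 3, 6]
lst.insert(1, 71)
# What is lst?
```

[14, 71, 10, 3, 6]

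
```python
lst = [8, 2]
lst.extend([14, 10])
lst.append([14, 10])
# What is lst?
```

After line 1: lst = [8, 2]
After line 2 (extend unpacks [14, 10]): lst = [8, 2, 14, 10]
After line 3 (append adds [14, 10] as single element): lst = [8, 2, 14, 10, [14, 10]]

[8, 2, 14, 10, [14, 10]]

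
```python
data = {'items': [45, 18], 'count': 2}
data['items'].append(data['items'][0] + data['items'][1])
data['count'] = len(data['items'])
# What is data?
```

After line 1: data = {'items': [45, 18], 'count': 2}
After line 2 (append 45 + 18 = 63): data = {'items': [45, 18, 63], 'count': 2}
After line 3 (count = len(items) = 3): data = {'items': [45, 18, 63], 'count': 3}

{'items': [45, 18, 63], 'count': 3}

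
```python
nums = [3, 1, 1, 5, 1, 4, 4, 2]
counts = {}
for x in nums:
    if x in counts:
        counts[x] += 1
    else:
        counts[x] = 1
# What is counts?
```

Initial: counts = {}, nums = [3, 1, 1, 5, 1, 4, 4, 2]
See 3: counts = {3: 1}
See 1: counts = {3: 1, 1: 1}
See 1: counts = {3: 1, 1: 2}
See 5: counts = {3: 1, 1: 2, 5: 1}
See 1: counts = {3: 1, 1: 3, 5: 1}
See 4: counts = {3: 1, 1: 3, 5: 1, 4: 1}
See 4: counts = {3: 1, 1: 3, 5: 1, 4: 2}
See 2: counts = {3: 1, 1: 3, 5: 1, 4: 2, 2: 1}

{3: 1, 1: 3, 5: 1, 4: 2, 2: 1}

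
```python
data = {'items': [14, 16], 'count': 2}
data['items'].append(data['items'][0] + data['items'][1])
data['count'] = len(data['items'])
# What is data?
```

After line 1: data = {'items': [14, 16], 'count': 2}
After line 2 (append 14 + 16 = 30): data = {'items': [14, 16, 30], 'count': 2}
After line 3 (count = len(items) = 3): data = {'items': [14, 16, 30], 'count': 3}

{'items': [14, 16, 30], 'count': 3}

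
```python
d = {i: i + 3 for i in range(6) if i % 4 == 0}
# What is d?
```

{0: 3, 4: 7}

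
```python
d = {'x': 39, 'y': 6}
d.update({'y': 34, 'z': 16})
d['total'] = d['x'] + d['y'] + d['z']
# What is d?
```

After line 1: d = {'x': 39, 'y': 6}
After line 2 (y overwritten, z added): d = {'x': 39, 'y': 34, 'z': 16}
After line 3 (total = 39 + 34 + 16 = 89): d = {'x': 39, 'y': 34, 'z': 16, 'total': 89}

{'x': 39, 'y': 34, 'z': 16, 'total': 89}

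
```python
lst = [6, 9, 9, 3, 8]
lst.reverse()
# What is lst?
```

[8, 3, 9, 9, 6]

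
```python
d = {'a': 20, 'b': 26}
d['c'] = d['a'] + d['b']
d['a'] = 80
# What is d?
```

After line 1: d = {'a': 20, 'b': 26}
After line 2 (d['c'] = 20 + 26): d = {'a': 20, 'b': 26, 'c': 46}
After line 3: d = {'a': 80, 'b': 26, 'c': 46}

{'a': 80, 'b': 26, 'c': 46}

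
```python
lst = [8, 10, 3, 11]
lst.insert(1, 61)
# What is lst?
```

[8, 61, 10, 3, 11]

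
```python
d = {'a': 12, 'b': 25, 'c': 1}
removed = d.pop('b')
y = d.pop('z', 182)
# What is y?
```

After line 1: d = {'a': 12, 'b': 25, 'c': 1}
After line 2 (pop 'b' returns 25): d = {'a': 12, 'c': 1}, removed = 25
After line 3 (pop 'z' missing, returns default 182): d = {'a': 12, 'c': 1}, y = 182

182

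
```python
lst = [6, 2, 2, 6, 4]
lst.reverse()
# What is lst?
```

[4, 6, 2, 2, 6]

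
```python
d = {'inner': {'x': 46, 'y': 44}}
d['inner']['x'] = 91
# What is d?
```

After line 1: d = {'inner': {'x': 46, 'y': 44}}
After line 2 (inner x overwritten): d = {'inner': {'x': 91, 'y': 44}}

{'inner': {'x': 91, 'y': 44}}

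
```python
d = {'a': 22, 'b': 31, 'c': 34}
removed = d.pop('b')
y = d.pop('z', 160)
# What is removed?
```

After line 1: d = {'a': 22, 'b': 31, 'c': 34}
After line 2 (pop 'b' returns 31): d = {'a': 22, 'c': 34}, removed = 31
After line 3 (pop 'z' missing, returns default 160): d = {'a': 22, 'c': 34}, y = 160

31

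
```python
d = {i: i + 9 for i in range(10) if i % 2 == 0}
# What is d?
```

{0: 9, 2: 11, 4: 13, 6: 15, 8: 17}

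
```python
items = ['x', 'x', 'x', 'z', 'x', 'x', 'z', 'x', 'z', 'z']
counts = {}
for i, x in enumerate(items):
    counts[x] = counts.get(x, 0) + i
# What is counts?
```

Initial: counts = {}, items = ['x', 'x', 'x', 'z', 'x', 'x', 'z', 'x', 'z', 'z']
i=0, x='x': counts = {'x': 0}
i=1, x='x': counts = {'x': 1}
i=2, x='x': counts = {'x': 3}
i=3, x='z': counts = {'x': 3, 'z': 3}
i=4, x='x': counts = {'x': 7, 'z': 3}
i=5, x='x': counts = {'x': 12, 'z': 3}
i=6, x='z': counts = {'x': 12, 'z': 9}
i=7, x='x': counts = {'x': 19, 'z': 9}
i=8, x='z': counts = {'x': 19, 'z': 17}
i=9, x='z': counts = {'x': 19, 'z': 26}

{'x': 19, 'z': 26}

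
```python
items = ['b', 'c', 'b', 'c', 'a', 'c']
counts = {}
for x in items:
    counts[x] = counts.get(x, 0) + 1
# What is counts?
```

Initial: counts = {}, items = ['b', 'c', 'b', 'c', 'a', 'c']
See 'b': counts = {'b': 1}
See 'c': counts = {'b': 1, 'c': 1}
See 'b': counts = {'b': 2, 'c': 1}
See 'c': counts = {'b': 2, 'c': 2}
See 'a': counts = {'b': 2, 'c': 2, 'a': 1}
See 'c': counts = {'b': 2, 'c': 3, 'a': 1}

{'b': 2, 'c': 3, 'a': 1}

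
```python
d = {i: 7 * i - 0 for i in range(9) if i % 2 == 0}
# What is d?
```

{0: 0, 2: 14, 4: 28, 6: 42, 8: 56}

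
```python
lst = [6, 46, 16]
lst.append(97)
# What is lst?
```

[6, 46, 16, 97]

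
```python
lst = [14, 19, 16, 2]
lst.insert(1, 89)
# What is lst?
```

[14, 89, 19, 16, 2]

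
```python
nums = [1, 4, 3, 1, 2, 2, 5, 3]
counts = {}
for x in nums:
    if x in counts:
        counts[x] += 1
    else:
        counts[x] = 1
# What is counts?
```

Initial: counts = {}, nums = [1, 4, 3, 1, 2, 2, 5, 3]
See 1: counts = {1: 1}
See 4: counts = {1: 1, 4: 1}
See 3: counts = {1: 1, 4: 1, 3: 1}
See 1: counts = {1: 2, 4: 1, 3: 1}
See 2: counts = {1: 2, 4: 1, 3: 1, 2: 1}
See 2: counts = {1: 2, 4: 1, 3: 1, 2: 2}
See 5: counts = {1: 2, 4: 1, 3: 1, 2: 2, 5: 1}
See 3: counts = {1: 2, 4: 1, 3: 2, 2: 2, 5: 1}

{1: 2, 4: 1, 3: 2, 2: 2, 5: 1}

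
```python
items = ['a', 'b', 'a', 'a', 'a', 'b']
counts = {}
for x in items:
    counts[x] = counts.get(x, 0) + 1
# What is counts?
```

Initial: counts = {}, items = ['a', 'b', 'a', 'a', 'a', 'b']
See 'a': counts = {'a': 1}
See 'b': counts = {'a': 1, 'b': 1}
See 'a': counts = {'a': 2, 'b': 1}
See 'a': counts = {'a': 3, 'b': 1}
See 'a': counts = {'a': 4, 'b': 1}
See 'b': counts = {'a': 4, 'b': 2}

{'a': 4, 'b': 2}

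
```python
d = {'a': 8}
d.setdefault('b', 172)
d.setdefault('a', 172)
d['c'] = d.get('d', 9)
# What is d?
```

After line 1: d = {'a': 8}
After line 2 (setdefault adds 'b'=172): d = {'a': 8, 'b': 172}
After line 3 (setdefault 'a' no-op, already exists): d = {'a': 8, 'b': 172}
After line 4 (get('d', 9) returns default since 'd' not in d): d = {'a': 8, 'b': 172, 'c': 9}

{'a': 8, 'b': 172, 'c': 9}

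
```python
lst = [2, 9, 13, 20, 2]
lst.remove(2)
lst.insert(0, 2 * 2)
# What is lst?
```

After line 1: lst = [2, 9, 13, 20, 2]
After line 2 (remove first 2): lst = [9, 13, 20, 2]
After line 3 (insert 4 at index 0): lst = [4, 9, 13, 20, 2]

[4, 9, 13, 20, 2]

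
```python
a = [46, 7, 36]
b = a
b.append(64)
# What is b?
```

After line 1: a = [46, 7, 36]
After line 2 (b = a is an alias, same object): a = [46, 7, 36], b = [46, 7, 36]
After line 3 (b.append mutates the shared list): a = [46, 7, 36, 64], b = [46, 7, 36, 64]

[46, 7, 36, 64]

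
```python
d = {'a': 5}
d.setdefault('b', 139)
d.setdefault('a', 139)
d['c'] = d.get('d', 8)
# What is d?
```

After line 1: d = {'a': 5}
After line 2 (setdefault adds 'b'=139): d = {'a': 5, 'b': 139}
After line 3 (setdefault 'a' no-op, already exists): d = {'a': 5, 'b': 139}
After line 4 (get('d', 8) returns default since 'd' not in d): d = {'a': 5, 'b': 139, 'c': 8}

{'a': 5, 'b': 139, 'c': 8}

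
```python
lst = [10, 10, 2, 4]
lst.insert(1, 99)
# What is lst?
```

[10, 99, 10, 2, 4]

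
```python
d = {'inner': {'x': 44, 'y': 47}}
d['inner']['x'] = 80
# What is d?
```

After line 1: d = {'inner': {'x': 44, 'y': 47}}
After line 2 (inner x overwritten): d = {'inner': {'x': 80, 'y': 47}}

{'inner': {'x': 80, 'y': 47}}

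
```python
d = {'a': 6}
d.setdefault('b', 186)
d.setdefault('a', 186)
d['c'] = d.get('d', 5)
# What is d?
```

After line 1: d = {'a': 6}
After line 2 (setdefault adds 'b'=186): d = {'a': 6, 'b': 186}
After line 3 (setdefault 'a' no-op, already exists): d = {'a': 6, 'b': 186}
After line 4 (get('d', 5) returns default since 'd' not in d): d = {'a': 6, 'b': 186, 'c': 5}

{'a': 6, 'b': 186, 'c': 5}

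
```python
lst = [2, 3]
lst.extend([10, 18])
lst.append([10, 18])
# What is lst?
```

After line 1: lst = [2, 3]
After line 2 (extend unpacks [10, 18]): lst = [2, 3, 10, 18]
After line 3 (append adds [10, 18] as single element): lst = [2, 3, 10, 18, [10, 18]]

[2, 3, 10, 18, [10, 18]]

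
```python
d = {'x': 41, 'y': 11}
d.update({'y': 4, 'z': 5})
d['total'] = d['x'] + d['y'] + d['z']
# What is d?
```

After line 1: d = {'x': 41, 'y': 11}
After line 2 (y overwritten, z added): d = {'x': 41, 'y': 4, 'z': 5}
After line 3 (total = 41 + 4 + 5 = 50): d = {'x': 41, 'y': 4, 'z': 5, 'total': 50}

{'x': 41, 'y': 4, 'z': 5, 'total': 50}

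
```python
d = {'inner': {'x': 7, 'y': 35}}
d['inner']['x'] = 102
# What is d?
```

After line 1: d = {'inner': {'x': 7, 'y': 35}}
After line 2 (inner x overwritten): d = {'inner': {'x': 102, 'y': 35}}

{'inner': {'x': 102, 'y': 35}}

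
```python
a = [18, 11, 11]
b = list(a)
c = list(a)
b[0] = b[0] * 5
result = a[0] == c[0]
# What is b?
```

After line 1: a = [18, 11, 11]
After line 2 (b = list(a), copy): a = [18, 11, 11], b = [18, 11, 11]
After line 3 (c = list(a) is a copy, new object): c = [18, 11, 11]
After line 4 (b[0] = 18 * 5 = 90; only b mutates (copy)): a = [18, 11, 11], b = [90, 11, 11], c = [18, 11, 11]
After line 5 (a[0] = 18, c[0] = 18; result = True)

[90, 11, 11]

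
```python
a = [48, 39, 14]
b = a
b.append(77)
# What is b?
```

After line 1: a = [48, 39, 14]
After line 2 (b = a is an alias, same object): a = [48, 39, 14], b = [48, 39, 14]
After line 3 (b.append mutates the shared list): a = [48, 39, 14, 77], b = [48, 39, 14, 77]

[48, 39, 14, 77]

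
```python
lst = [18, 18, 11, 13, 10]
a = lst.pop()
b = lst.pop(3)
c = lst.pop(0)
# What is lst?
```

After line 1: lst = [18, 18, 11, 13, 10]
After line 2 (pop() -> a = 10): lst = [18, 18, 11, 13]
After line 3 (pop(3) -> b = 13): lst = [18, 18, 11]
After line 4 (pop(0) -> c = 18): lst = [18, 11]

[18, 11]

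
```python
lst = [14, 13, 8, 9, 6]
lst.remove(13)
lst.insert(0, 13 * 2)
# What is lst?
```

After line 1: lst = [14, 13, 8, 9, 6]
After line 2 (remove first 13): lst = [14, 8, 9, 6]
After line 3 (insert 26 at index 0): lst = [26, 14, 8, 9, 6]

[26, 14, 8, 9, 6]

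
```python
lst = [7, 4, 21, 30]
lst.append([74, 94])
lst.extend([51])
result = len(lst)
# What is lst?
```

After line 1: lst = [7, 4, 21, 30]
After line 2 (append adds [74, 94] as single element): lst = [7, 4, 21, 30, [74, 94]]
After line 3 (extend unpacks [51], adds 51): lst = [7, 4, 21, 30, [74, 94], 51]
After line 4: result = len(lst) = 6

[7, 4, 21, 30, [74, 94], 51]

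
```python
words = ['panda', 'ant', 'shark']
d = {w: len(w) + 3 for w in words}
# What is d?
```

{'panda': 8, 'ant': 6, 'shark': 8}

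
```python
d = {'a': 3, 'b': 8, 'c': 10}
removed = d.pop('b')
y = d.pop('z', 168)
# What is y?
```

After line 1: d = {'a': 3, 'b': 8, 'c': 10}
After line 2 (pop 'b' returns 8): d = {'a': 3, 'c': 10}, removed = 8
After line 3 (pop 'z' missing, returns default 168): d = {'a': 3, 'c': 10}, y = 168

168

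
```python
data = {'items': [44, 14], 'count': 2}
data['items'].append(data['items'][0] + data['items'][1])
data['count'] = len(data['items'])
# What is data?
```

After line 1: data = {'items': [44, 14], 'count': 2}
After line 2 (append 44 + 14 = 58): data = {'items': [44, 14, 58], 'count': 2}
After line 3 (count = len(items) = 3): data = {'items': [44, 14, 58], 'count': 3}

{'items': [44, 14, 58], 'count': 3}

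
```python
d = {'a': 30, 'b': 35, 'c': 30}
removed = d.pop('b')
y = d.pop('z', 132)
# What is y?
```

After line 1: d = {'a': 30, 'b': 35, 'c': 30}
After line 2 (pop 'b' returns 35): d = {'a': 30, 'c': 30}, removed = 35
After line 3 (pop 'z' missing, returns default 132): d = {'a': 30, 'c': 30}, y = 132

132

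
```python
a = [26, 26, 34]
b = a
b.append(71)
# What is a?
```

After line 1: a = [26, 26, 34]
After line 2 (b = a is an alias, same object): a = [26, 26, 34], b = [26, 26, 34]
After line 3 (b.append mutates the shared list): a = [26, 26, 34, 71], b = [26, 26, 34, 71]

[26, 26, 34, 71]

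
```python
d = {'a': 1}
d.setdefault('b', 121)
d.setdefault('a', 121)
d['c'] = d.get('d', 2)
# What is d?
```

After line 1: d = {'a': 1}
After line 2 (setdefault adds 'b'=121): d = {'a': 1, 'b': 121}
After line 3 (setdefault 'a' no-op, already exists): d = {'a': 1, 'b': 121}
After line 4 (get('d', 2) returns default since 'd' not in d): d = {'a': 1, 'b': 121, 'c': 2}

{'a': 1, 'b': 121, 'c': 2}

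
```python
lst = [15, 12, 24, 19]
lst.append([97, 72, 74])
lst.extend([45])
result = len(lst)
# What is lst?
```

After line 1: lst = [15, 12, 24, 19]
After line 2 (append adds [97, 72, 74] as single element): lst = [15, 12, 24, 19, [97, 72, 74]]
After line 3 (extend unpacks [45], adds 45): lst = [15, 12, 24, 19, [97, 72, 74], 45]
After line 4: result = len(lst) = 6

[15, 12, 24, 19, [97, 72, 74], 45]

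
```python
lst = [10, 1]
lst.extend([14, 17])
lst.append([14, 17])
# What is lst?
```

After line 1: lst = [10, 1]
After line 2 (extend unpacks [14, 17]): lst = [10, 1, 14, 17]
After line 3 (append adds [14, 17] as single element): lst = [10, 1, 14, 17, [14, 17]]

[10, 1, 14, 17, [14, 17]]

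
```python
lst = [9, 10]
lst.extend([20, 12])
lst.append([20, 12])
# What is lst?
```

After line 1: lst = [9, 10]
After line 2 (extend unpacks [20, 12]): lst = [9, 10, 20, 12]
After line 3 (append adds [20, 12] as single element): lst = [9, 10, 20, 12, [20, 12]]

[9, 10, 20, 12, [20, 12]]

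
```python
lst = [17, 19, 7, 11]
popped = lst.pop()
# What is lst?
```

[17, 19, 7]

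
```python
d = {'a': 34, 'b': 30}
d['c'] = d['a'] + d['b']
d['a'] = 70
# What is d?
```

After line 1: d = {'a': 34, 'b': 30}
After line 2 (d['c'] = 34 + 30): d = {'a': 34, 'b': 30, 'c': 64}
After line 3: d = {'a': 70, 'b': 30, 'c': 64}

{'a': 70, 'b': 30, 'c': 64}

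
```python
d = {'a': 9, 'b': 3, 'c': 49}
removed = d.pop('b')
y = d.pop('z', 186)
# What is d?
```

After line 1: d = {'a': 9, 'b': 3, 'c': 49}
After line 2 (pop 'b' returns 3): d = {'a': 9, 'c': 49}, removed = 3
After line 3 (pop 'z' missing, returns default 186): d = {'a': 9, 'c': 49}, y = 186

{'a': 9, 'c': 49}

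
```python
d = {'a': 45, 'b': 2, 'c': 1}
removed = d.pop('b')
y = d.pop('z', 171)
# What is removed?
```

After line 1: d = {'a': 45, 'b': 2, 'c': 1}
After line 2 (pop 'b' returns 2): d = {'a': 45, 'c': 1}, removed = 2
After line 3 (pop 'z' missing, returns default 171): d = {'a': 45, 'c': 1}, y = 171

2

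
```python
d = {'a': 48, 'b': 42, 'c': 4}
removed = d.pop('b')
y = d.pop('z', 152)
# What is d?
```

After line 1: d = {'a': 48, 'b': 42, 'c': 4}
After line 2 (pop 'b' returns 42): d = {'a': 48, 'c': 4}, removed = 42
After line 3 (pop 'z' missing, returns default 152): d = {'a': 48, 'c': 4}, y = 152

{'a': 48, 'c': 4}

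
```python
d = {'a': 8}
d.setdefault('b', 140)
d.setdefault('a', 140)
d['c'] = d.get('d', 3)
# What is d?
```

After line 1: d = {'a': 8}
After line 2 (setdefault adds 'b'=140): d = {'a': 8, 'b': 140}
After line 3 (setdefault 'a' no-op, already exists): d = {'a': 8, 'b': 140}
After line 4 (get('d', 3) returns default since 'd' not in d): d = {'a': 8, 'b': 140, 'c': 3}

{'a': 8, 'b': 140, 'c': 3}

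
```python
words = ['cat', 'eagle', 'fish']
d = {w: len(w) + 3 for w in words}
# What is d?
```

{'cat': 6, 'eagle': 8, 'fish': 7}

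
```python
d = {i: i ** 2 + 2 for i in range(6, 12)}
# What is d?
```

{6: 38, 7: 51, 8: 66, 9: 83, 10: 102, 11: 123}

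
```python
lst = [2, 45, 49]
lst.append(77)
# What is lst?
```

[2, 45, 49, 77]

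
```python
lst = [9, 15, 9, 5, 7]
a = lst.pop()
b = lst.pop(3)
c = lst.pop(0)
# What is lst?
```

After line 1: lst = [9, 15, 9, 5, 7]
After line 2 (pop() -> a = 7): lst = [9, 15, 9, 5]
After line 3 (pop(3) -> b = 5): lst = [9, 15, 9]
After line 4 (pop(0) -> c = 9): lst = [15, 9]

[15, 9]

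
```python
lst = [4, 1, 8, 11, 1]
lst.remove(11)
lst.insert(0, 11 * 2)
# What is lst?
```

After line 1: lst = [4, 1, 8, 11, 1]
After line 2 (remove first 11): lst = [4, 1, 8, 1]
After line 3 (insert 22 at index 0): lst = [22, 4, 1, 8, 1]

[22, 4, 1, 8, 1]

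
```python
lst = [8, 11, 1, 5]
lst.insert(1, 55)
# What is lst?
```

[8, 55, 11, 1, 5]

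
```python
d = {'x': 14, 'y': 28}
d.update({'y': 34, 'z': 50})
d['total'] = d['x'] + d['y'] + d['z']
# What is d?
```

After line 1: d = {'x': 14, 'y': 28}
After line 2 (y overwritten, z added): d = {'x': 14, 'y': 34, 'z': 50}
After line 3 (total = 14 + 34 + 50 = 98): d = {'x': 14, 'y': 34, 'z': 50, 'total': 98}

{'x': 14, 'y': 34, 'z': 50, 'total': 98}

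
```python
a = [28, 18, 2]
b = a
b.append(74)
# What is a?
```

After line 1: a = [28, 18, 2]
After line 2 (b = a is an alias, same object): a = [28, 18, 2], b = [28, 18, 2]
After line 3 (b.append mutates the shared list): a = [28, 18, 2, 74], b = [28, 18, 2, 74]

[28, 18, 2, 74]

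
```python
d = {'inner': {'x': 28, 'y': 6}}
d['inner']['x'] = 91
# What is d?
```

After line 1: d = {'inner': {'x': 28, 'y': 6}}
After line 2 (inner x overwritten): d = {'inner': {'x': 91, 'y': 6}}

{'inner': {'x': 91, 'y': 6}}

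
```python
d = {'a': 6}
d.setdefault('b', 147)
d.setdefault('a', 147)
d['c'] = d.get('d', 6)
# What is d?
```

After line 1: d = {'a': 6}
After line 2 (setdefault adds 'b'=147): d = {'a': 6, 'b': 147}
After line 3 (setdefault 'a' no-op, already exists): d = {'a': 6, 'b': 147}
After line 4 (get('d', 6) returns default since 'd' not in d): d = {'a': 6, 'b': 147, 'c': 6}

{'a': 6, 'b': 147, 'c': 6}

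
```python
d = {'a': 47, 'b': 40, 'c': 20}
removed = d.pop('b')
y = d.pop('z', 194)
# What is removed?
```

After line 1: d = {'a': 47, 'b': 40, 'c': 20}
After line 2 (pop 'b' returns 40): d = {'a': 47, 'c': 20}, removed = 40
After line 3 (pop 'z' missing, returns default 194): d = {'a': 47, 'c': 20}, y = 194

40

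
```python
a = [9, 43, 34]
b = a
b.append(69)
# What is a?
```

After line 1: a = [9, 43, 34]
After line 2 (b = a is an alias, same object): a = [9, 43, 34], b = [9, 43, 34]
After line 3 (b.append mutates the shared list): a = [9, 43, 34, 69], b = [9, 43, 34, 69]

[9, 43, 34, 69]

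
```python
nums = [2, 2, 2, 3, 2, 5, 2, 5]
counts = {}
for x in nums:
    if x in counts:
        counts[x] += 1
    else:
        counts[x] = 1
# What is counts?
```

Initial: counts = {}, nums = [2, 2, 2, 3, 2, 5, 2, 5]
See 2: counts = {2: 1}
See 2: counts = {2: 2}
See 2: counts = {2: 3}
See 3: counts = {2: 3, 3: 1}
See 2: counts = {2: 4, 3: 1}
See 5: counts = {2: 4, 3: 1, 5: 1}
See 2: counts = {2: 5, 3: 1, 5: 1}
See 5: counts = {2: 5, 3: 1, 5: 2}

{2: 5, 3: 1, 5: 2}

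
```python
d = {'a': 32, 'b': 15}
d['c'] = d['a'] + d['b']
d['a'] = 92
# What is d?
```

After line 1: d = {'a': 32, 'b': 15}
After line 2 (d['c'] = 32 + 15): d = {'a': 32, 'b': 15, 'c': 47}
After line 3: d = {'a': 92, 'b': 15, 'c': 47}

{'a': 92, 'b': 15, 'c': 47}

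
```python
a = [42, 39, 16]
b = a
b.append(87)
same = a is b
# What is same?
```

After line 1: a = [42, 39, 16]
After line 2 (b = a is an alias, same object): a = [42, 39, 16], b = [42, 39, 16]
After line 3 (b.append mutates the shared list): a = [42, 39, 16, 87], b = [42, 39, 16, 87]
After line 4 (same = a is b; same object -> True): same = True

True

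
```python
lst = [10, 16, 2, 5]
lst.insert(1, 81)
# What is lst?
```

[10, 81, 16, 2, 5]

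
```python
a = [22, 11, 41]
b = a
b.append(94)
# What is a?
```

After line 1: a = [22, 11, 41]
After line 2 (b = a is an alias, same object): a = [22, 11, 41], b = [22, 11, 41]
After line 3 (b.append mutates the shared list): a = [22, 11, 41, 94], b = [22, 11, 41, 94]

[22, 11, 41, 94]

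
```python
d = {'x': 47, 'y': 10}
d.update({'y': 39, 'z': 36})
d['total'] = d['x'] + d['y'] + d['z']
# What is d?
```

After line 1: d = {'x': 47, 'y': 10}
After line 2 (y overwritten, z added): d = {'x': 47, 'y': 39, 'z': 36}
After line 3 (total = 47 + 39 + 36 = 122): d = {'x': 47, 'y': 39, 'z': 36, 'total': 122}

{'x': 47, 'y': 39, 'z': 36, 'total': 122}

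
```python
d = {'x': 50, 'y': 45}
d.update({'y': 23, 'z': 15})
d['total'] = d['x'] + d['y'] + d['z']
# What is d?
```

After line 1: d = {'x': 50, 'y': 45}
After line 2 (y overwritten, z added): d = {'x': 50, 'y': 23, 'z': 15}
After line 3 (total = 50 + 23 + 15 = 88): d = {'x': 50, 'y': 23, 'z': 15, 'total': 88}

{'x': 50, 'y': 23, 'z': 15, 'total': 88}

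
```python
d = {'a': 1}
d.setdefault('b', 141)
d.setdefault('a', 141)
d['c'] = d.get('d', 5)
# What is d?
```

After line 1: d = {'a': 1}
After line 2 (setdefault adds 'b'=141): d = {'a': 1, 'b': 141}
After line 3 (setdefault 'a' no-op, already exists): d = {'a': 1, 'b': 141}
After line 4 (get('d', 5) returns default since 'd' not in d): d = {'a': 1, 'b': 141, 'c': 5}

{'a': 1, 'b': 141, 'c': 5}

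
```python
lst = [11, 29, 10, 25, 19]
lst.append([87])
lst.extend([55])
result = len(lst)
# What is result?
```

After line 1: lst = [11, 29, 10, 25, 19]
After line 2 (append adds [87] as single element): lst = [11, 29, 10, 25, 19, [87]]
After line 3 (extend unpacks [55], adds 55): lst = [11, 29, 10, 25, 19, [87], 55]
After line 4: result = len(lst) = 7

7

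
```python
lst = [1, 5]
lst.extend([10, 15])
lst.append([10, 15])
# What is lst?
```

After line 1: lst = [1, 5]
After line 2 (extend unpacks [10, 15]): lst = [1, 5, 10, 15]
After line 3 (append adds [10, 15] as single element): lst = [1, 5, 10, 15, [10, 15]]

[1, 5, 10, 15, [10, 15]]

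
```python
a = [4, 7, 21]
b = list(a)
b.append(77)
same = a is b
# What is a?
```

After line 1: a = [4, 7, 21]
After line 2 (b = list(a) is a shallow copy, new object): a = [4, 7, 21], b = [4, 7, 21]
After line 3 (append only mutates b): a = [4, 7, 21], b = [4, 7, 21, 77]
After line 4 (same = a is b; different objects -> False): same = False

[4, 7, 21]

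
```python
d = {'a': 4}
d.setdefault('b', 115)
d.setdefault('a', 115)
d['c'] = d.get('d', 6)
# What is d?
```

After line 1: d = {'a': 4}
After line 2 (setdefault adds 'b'=115): d = {'a': 4, 'b': 115}
After line 3 (setdefault 'a' no-op, already exists): d = {'a': 4, 'b': 115}
After line 4 (get('d', 6) returns default since 'd' not in d): d = {'a': 4, 'b': 115, 'c': 6}

{'a': 4, 'b': 115, 'c': 6}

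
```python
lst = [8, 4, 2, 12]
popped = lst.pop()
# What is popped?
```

12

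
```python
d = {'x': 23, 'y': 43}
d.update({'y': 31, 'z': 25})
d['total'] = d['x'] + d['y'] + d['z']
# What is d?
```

After line 1: d = {'x': 23, 'y': 43}
After line 2 (y overwritten, z added): d = {'x': 23, 'y': 31, 'z': 25}
After line 3 (total = 23 + 31 + 25 = 79): d = {'x': 23, 'y': 31, 'z': 25, 'total': 79}

{'x': 23, 'y': 31, 'z': 25, 'total': 79}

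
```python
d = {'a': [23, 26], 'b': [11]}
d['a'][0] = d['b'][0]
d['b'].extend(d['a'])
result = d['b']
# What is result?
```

After line 1: d = {'a': [23, 26], 'b': [11]}
After line 2 (a[0] = b[0] = 11): d = {'a': [11, 26], 'b': [11]}
After line 3 (b.extend(a) appends [11, 26]): d = {'a': [11, 26], 'b': [11, 11, 26]}
After line 4: result = d['b'] = [11, 11, 26]

[11, 11, 26]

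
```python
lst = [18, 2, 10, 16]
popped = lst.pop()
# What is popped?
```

16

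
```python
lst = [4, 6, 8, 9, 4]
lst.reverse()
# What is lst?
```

[4, 9, 8, 6, 4]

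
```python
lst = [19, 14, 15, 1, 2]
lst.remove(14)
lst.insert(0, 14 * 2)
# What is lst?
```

After line 1: lst = [19, 14, 15, 1, 2]
After line 2 (remove first 14): lst = [19, 15, 1, 2]
After line 3 (insert 28 at index 0): lst = [28, 19, 15, 1, 2]

[28, 19, 15, 1, 2]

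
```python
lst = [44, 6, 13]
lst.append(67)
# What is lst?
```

[44, 6, 13, 67]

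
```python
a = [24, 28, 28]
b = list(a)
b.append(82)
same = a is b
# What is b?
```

After line 1: a = [24, 28, 28]
After line 2 (b = list(a) is a shallow copy, new object): a = [24, 28, 28], b = [24, 28, 28]
After line 3 (append only mutates b): a = [24, 28, 28], b = [24, 28, 28, 82]
After line 4 (same = a is b; different objects -> False): same = False

[24, 28, 28, 82]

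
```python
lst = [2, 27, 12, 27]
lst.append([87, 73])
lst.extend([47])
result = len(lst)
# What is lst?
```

After line 1: lst = [2, 27, 12, 27]
After line 2 (append adds [87, 73] as single element): lst = [2, 27, 12, 27, [87, 73]]
After line 3 (extend unpacks [47], adds 47): lst = [2, 27, 12, 27, [87, 73], 47]
After line 4: result = len(lst) = 6

[2, 27, 12, 27, [87, 73], 47]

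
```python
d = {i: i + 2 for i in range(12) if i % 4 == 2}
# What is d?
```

{2: 4, 6: 8, 10: 12}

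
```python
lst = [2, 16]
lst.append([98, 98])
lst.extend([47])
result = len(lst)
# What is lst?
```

After line 1: lst = [2, 16]
After line 2 (append adds [98, 98] as single element): lst = [2, 16, [98, 98]]
After line 3 (extend unpacks [47], adds 47): lst = [2, 16, [98, 98], 47]
After line 4: result = len(lst) = 4

[2, 16, [98, 98], 47]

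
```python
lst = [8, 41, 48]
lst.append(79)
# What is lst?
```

[8, 41, 48, 79]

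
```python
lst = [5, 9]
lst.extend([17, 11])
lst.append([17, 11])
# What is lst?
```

After line 1: lst = [5, 9]
After line 2 (extend unpacks [17, 11]): lst = [5, 9, 17, 11]
After line 3 (append adds [17, 11] as single element): lst = [5, 9, 17, 11, [17, 11]]

[5, 9, 17, 11, [17, 11]]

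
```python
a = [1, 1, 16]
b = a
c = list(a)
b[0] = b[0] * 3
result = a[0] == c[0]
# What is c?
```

After line 1: a = [1, 1, 16]
After line 2 (b = a, alias): a = [1, 1, 16], b = [1, 1, 16]
After line 3 (c = list(a) is a copy, new object): c = [1, 1, 16]
After line 4 (b[0] = 1 * 3 = 3; mutates shared a/b): a = b = [3, 1, 16], c = [1, 1, 16]
After line 5 (a[0] = 3, c[0] = 1; result = False)

[1, 1, 16]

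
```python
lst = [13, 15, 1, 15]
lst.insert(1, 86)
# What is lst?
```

[13, 86, 15, 1, 15]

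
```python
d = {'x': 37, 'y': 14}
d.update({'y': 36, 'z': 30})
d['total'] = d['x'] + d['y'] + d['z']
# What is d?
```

After line 1: d = {'x': 37, 'y': 14}
After line 2 (y overwritten, z added): d = {'x': 37, 'y': 36, 'z': 30}
After line 3 (total = 37 + 36 + 30 = 103): d = {'x': 37, 'y': 36, 'z': 30, 'total': 103}

{'x': 37, 'y': 36, 'z': 30, 'total': 103}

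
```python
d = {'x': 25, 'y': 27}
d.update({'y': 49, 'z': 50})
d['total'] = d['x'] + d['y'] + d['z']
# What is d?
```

After line 1: d = {'x': 25, 'y': 27}
After line 2 (y overwritten, z added): d = {'x': 25, 'y': 49, 'z': 50}
After line 3 (total = 25 + 49 + 50 = 124): d = {'x': 25, 'y': 49, 'z': 50, 'total': 124}

{'x': 25, 'y': 49, 'z': 50, 'total': 124}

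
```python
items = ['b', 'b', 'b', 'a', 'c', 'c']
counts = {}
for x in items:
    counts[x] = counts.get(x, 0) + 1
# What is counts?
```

Initial: counts = {}, items = ['b', 'b', 'b', 'a', 'c', 'c']
See 'b': counts = {'b': 1}
See 'b': counts = {'b': 2}
See 'b': counts = {'b': 3}
See 'a': counts = {'b': 3, 'a': 1}
See 'c': counts = {'b': 3, 'a': 1, 'c': 1}
See 'c': counts = {'b': 3, 'a': 1, 'c': 2}

{'b': 3, 'a': 1, 'c': 2}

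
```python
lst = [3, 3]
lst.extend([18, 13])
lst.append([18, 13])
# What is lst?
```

After line 1: lst = [3, 3]
After line 2 (extend unpacks [18, 13]): lst = [3, 3, 18, 13]
After line 3 (append adds [18, 13] as single element): lst = [3, 3, 18, 13, [18, 13]]

[3, 3, 18, 13, [18, 13]]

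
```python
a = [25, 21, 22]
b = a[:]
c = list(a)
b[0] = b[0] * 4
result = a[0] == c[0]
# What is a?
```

After line 1: a = [25, 21, 22]
After line 2 (b = a[:], copy): a = [25, 21, 22], b = [25, 21, 22]
After line 3 (c = list(a) is a copy, new object): c = [25, 21, 22]
After line 4 (b[0] = 25 * 4 = 100; only b mutates (copy)): a = [25, 21, 22], b = [100, 21, 22], c = [25, 21, 22]
After line 5 (a[0] = 25, c[0] = 25; result = True)

[25, 21, 22]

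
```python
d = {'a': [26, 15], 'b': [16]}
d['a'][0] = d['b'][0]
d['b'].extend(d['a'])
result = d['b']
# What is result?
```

After line 1: d = {'a': [26, 15], 'b': [16]}
After line 2 (a[0] = b[0] = 16): d = {'a': [16, 15], 'b': [16]}
After line 3 (b.extend(a) appends [16, 15]): d = {'a': [16, 15], 'b': [16, 16, 15]}
After line 4: result = d['b'] = [16, 16, 15]

[16, 16, 15]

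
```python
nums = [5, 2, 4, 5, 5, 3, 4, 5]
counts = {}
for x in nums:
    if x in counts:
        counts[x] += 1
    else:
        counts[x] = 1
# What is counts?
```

Initial: counts = {}, nums = [5, 2, 4, 5, 5, 3, 4, 5]
See 5: counts = {5: 1}
See 2: counts = {5: 1, 2: 1}
See 4: counts = {5: 1, 2: 1, 4: 1}
See 5: counts = {5: 2, 2: 1, 4: 1}
See 5: counts = {5: 3, 2: 1, 4: 1}
See 3: counts = {5: 3, 2: 1, 4: 1, 3: 1}
See 4: counts = {5: 3, 2: 1, 4: 2, 3: 1}
See 5: counts = {5: 4, 2: 1, 4: 2, 3: 1}

{5: 4, 2: 1, 4: 2, 3: 1}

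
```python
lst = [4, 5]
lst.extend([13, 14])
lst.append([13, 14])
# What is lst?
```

After line 1: lst = [4, 5]
After line 2 (extend unpacks [13, 14]): lst = [4, 5, 13, 14]
After line 3 (append adds [13, 14] as single element): lst = [4, 5, 13, 14, [13, 14]]

[4, 5, 13, 14, [13, 14]]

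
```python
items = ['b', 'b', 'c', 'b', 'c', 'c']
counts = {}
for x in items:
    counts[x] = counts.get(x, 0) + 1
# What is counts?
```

Initial: counts = {}, items = ['b', 'b', 'c', 'b', 'c', 'c']
See 'b': counts = {'b': 1}
See 'b': counts = {'b': 2}
See 'c': counts = {'b': 2, 'c': 1}
See 'b': counts = {'b': 3, 'c': 1}
See 'c': counts = {'b': 3, 'c': 2}
See 'c': counts = {'b': 3, 'c': 3}

{'b': 3, 'c': 3}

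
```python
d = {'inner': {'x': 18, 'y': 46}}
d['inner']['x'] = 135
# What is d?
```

After line 1: d = {'inner': {'x': 18, 'y': 46}}
After line 2 (inner x overwritten): d = {'inner': {'x': 135, 'y': 46}}

{'inner': {'x': 135, 'y': 46}}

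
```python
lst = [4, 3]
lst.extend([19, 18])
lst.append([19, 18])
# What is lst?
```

After line 1: lst = [4, 3]
After line 2 (extend unpacks [19, 18]): lst = [4, 3, 19, 18]
After line 3 (append adds [19, 18] as single element): lst = [4, 3, 19, 18, [19, 18]]

[4, 3, 19, 18, [19, 18]]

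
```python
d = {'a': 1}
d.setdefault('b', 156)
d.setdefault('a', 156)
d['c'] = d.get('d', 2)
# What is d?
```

After line 1: d = {'a': 1}
After line 2 (setdefault adds 'b'=156): d = {'a': 1, 'b': 156}
After line 3 (setdefault 'a' no-op, already exists): d = {'a': 1, 'b': 156}
After line 4 (get('d', 2) returns default since 'd' not in d): d = {'a': 1, 'b': 156, 'c': 2}

{'a': 1, 'b': 156, 'c': 2}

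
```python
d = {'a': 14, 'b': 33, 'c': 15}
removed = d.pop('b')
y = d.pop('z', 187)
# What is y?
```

After line 1: d = {'a': 14, 'b': 33, 'c': 15}
After line 2 (pop 'b' returns 33): d = {'a': 14, 'c': 15}, removed = 33
After line 3 (pop 'z' missing, returns default 187): d = {'a': 14, 'c': 15}, y = 187

187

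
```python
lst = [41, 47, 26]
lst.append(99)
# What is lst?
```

[41, 47, 26, 99]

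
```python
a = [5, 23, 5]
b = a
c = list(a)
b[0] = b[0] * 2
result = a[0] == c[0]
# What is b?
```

After line 1: a = [5, 23, 5]
After line 2 (b = a, alias): a = [5, 23, 5], b = [5, 23, 5]
After line 3 (c = list(a) is a copy, new object): c = [5, 23, 5]
After line 4 (b[0] = 5 * 2 = 10; mutates shared a/b): a = b = [10, 23, 5], c = [5, 23, 5]
After line 5 (a[0] = 10, c[0] = 5; result = False)

[10, 23, 5]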